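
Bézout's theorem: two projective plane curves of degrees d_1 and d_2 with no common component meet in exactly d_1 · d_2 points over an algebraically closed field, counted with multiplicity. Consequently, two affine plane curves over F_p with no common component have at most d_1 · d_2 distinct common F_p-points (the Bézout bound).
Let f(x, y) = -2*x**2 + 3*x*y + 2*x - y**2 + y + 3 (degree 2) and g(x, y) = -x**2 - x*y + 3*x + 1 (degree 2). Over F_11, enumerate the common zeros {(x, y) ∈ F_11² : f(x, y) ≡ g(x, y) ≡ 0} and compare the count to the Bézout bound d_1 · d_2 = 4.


Common zeros: {(6, 10)}; count = 1; Bézout bound = 4.

deg(f) = 2, deg(g) = 2, so Bézout bound = 4.
Scan x ∈ F_11. For each x, list the y ∈ F_11 with f(x, y) ≡ 0 and those with g(x, y) ≡ 0 (mod 11); the common zeros in that column are the intersection.
  x = 0: f ≡ 0 at y ∈ ∅; g ≡ 0 at y ∈ ∅; common: ∅.
  x = 1: f ≡ 0 at y ∈ ∅; g ≡ 0 at y ∈ {3}; common: ∅.
  x = 2: f ≡ 0 at y ∈ {3, 4}; g ≡ 0 at y ∈ {7}; common: ∅.
  x = 3: f ≡ 0 at y ∈ {1, 9}; g ≡ 0 at y ∈ {4}; common: ∅.
  x = 4: f ≡ 0 at y ∈ ∅; g ≡ 0 at y ∈ {2}; common: ∅.
  x = 5: f ≡ 0 at y ∈ {1, 4}; g ≡ 0 at y ∈ {7}; common: ∅.
  x = 6: f ≡ 0 at y ∈ {9, 10}; g ≡ 0 at y ∈ {10}; common: {10}.
  x = 7: f ≡ 0 at y ∈ ∅; g ≡ 0 at y ∈ {4}; common: ∅.
  x = 8: f ≡ 0 at y ∈ ∅; g ≡ 0 at y ∈ {2}; common: ∅.
  x = 9: f ≡ 0 at y ∈ {3}; g ≡ 0 at y ∈ {10}; common: ∅.
  x = 10: f ≡ 0 at y ∈ {10}; g ≡ 0 at y ∈ {3}; common: ∅.
Collecting: common zeros = {(6, 10)}, so the count is 1.
Comparison with the Bézout bound: 1 ≤ 4 = deg(f)·deg(g), as expected for curves with no common component (the affine F_11-count falls short of the bound because intersections may lie at infinity, over extension fields, or carry multiplicity).


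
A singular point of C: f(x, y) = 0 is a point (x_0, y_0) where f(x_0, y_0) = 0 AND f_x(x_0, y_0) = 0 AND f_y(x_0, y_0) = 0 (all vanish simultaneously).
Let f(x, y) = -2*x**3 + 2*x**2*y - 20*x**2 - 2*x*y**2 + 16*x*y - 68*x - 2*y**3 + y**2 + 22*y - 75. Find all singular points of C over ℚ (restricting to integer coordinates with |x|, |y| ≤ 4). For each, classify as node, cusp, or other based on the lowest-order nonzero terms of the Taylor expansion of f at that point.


Singular points: {(-3, 1)}; classification: cusp.

Compute partial derivatives:
  f_x = -6*x**2 + 4*x*y - 40*x - 2*y**2 + 16*y - 68.
  f_y = 2*x**2 - 4*x*y + 16*x - 6*y**2 + 2*y + 22.
Scan x_0 ∈ {−4, ..., 4}. For each x_0, f_y(x_0, y) is a polynomial in y; find its integer roots y ∈ {−4, ..., 4}, then test f_x and f at those candidates.
  x = -4: f_y(-4, y) = -6*y**2 + 18*y - 10; no integer root y with |y| ≤ 4.
  x = -3: f_y(-3, y) = -6*y**2 + 14*y - 8; vanishes at y ∈ {1}. (-3, 1): f_x = 0, f = 0 — SINGULAR.
  x = -2: f_y(-2, y) = -6*y**2 + 10*y - 2; no integer root y with |y| ≤ 4.
  x = -1: f_y(-1, y) = -6*y**2 + 6*y + 8; no integer root y with |y| ≤ 4.
  x = 0: f_y(0, y) = -6*y**2 + 2*y + 22; no integer root y with |y| ≤ 4.
  x = 1: f_y(1, y) = -6*y**2 - 2*y + 40; no integer root y with |y| ≤ 4.
  x = 2: f_y(2, y) = -6*y**2 - 6*y + 62; no integer root y with |y| ≤ 4.
  x = 3: f_y(3, y) = -6*y**2 - 10*y + 88; no integer root y with |y| ≤ 4.
  x = 4: f_y(4, y) = -6*y**2 - 14*y + 118; no integer root y with |y| ≤ 4.
Only singular point on the grid: (-3, 1).
Classify: substitute x = -3 + u, y = 1 + v and expand: f = -2*u**3 + 2*u**2*v - 2*u*v**2 - 2*v**3 + v**2.
No constant or linear terms (consistent with a singular point). Quadratic part: v**2. Cubic part: -2*u**3 + 2*u**2*v - 2*u*v**2 - 2*v**3.
The quadratic part v**2 is a perfect square, so there is a single (double) tangent line v = 0, i.e. y = 1. Restricting the cubic part to that line (v = 0) leaves -2*u**3 ≠ 0, so f is not divisible by v and the branch is v² ≈ 2*u**3 to lowest order — this is a cusp.
Classification: cusp.


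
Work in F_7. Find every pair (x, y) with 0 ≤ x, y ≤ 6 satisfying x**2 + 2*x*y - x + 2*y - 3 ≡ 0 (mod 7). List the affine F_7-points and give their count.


Affine F_7-points: {(0, 5), (1, 6), (2, 6), (3, 4), (4, 4), (5, 5)}; count = 6.

For each of the 49 pairs (x, y) ∈ F_7², evaluate f(x, y) mod 7. Record the zeros.
  x = 0: [0↦4, 1↦6, 2↦1, 3↦3, 4↦5, 5↦0, 6↦2]  zeros at y ∈ {5}
  x = 1: [0↦4, 1↦1, 2↦5, 3↦2, 4↦6, 5↦3, 6↦0]  zeros at y ∈ {6}
  x = 2: [0↦6, 1↦5, 2↦4, 3↦3, 4↦2, 5↦1, 6↦0]  zeros at y ∈ {6}
  x = 3: [0↦3, 1↦4, 2↦5, 3↦6, 4↦0, 5↦1, 6↦2]  zeros at y ∈ {4}
  x = 4: [0↦2, 1↦5, 2↦1, 3↦4, 4↦0, 5↦3, 6↦6]  zeros at y ∈ {4}
  x = 5: [0↦3, 1↦1, 2↦6, 3↦4, 4↦2, 5↦0, 6↦5]  zeros at y ∈ {5}
  x = 6: [0↦6, 1↦6, 2↦6, 3↦6, 4↦6, 5↦6, 6↦6]  zeros at y ∈ ∅
Collecting zeros: affine points = {(0, 5), (1, 6), (2, 6), (3, 4), (4, 4), (5, 5)}.
Total count |C(F_7)_aff| = 6.


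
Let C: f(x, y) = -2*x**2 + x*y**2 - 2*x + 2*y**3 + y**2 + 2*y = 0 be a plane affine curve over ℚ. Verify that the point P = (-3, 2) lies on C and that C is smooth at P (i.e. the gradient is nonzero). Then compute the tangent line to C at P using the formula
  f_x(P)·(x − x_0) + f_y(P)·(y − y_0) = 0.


Tangent line at P: 14*x + 18*y + 6 = 0.

Step 1: f(-3, 2) = 0, so P lies on C.
Step 2: partial derivatives
  f_x(x, y) = -4*x + y**2 - 2, f_y(x, y) = 2*x*y + 6*y**2 + 2*y + 2.
  f_x(P) = 14, f_y(P) = 18 (gradient nonzero, so P is smooth).
Step 3: tangent line at P: 14·(x − -3) + 18·(y − 2) = 0.
Expanding: 14*x + 18*y + 6 = 0.


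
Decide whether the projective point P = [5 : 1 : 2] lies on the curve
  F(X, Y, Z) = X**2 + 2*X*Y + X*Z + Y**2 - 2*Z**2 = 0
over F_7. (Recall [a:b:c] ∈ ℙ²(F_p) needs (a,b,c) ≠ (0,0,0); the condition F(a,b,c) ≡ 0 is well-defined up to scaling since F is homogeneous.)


F(5,1,2) ≡ 3 (mod 7); P is NOT on the curve.

Evaluate F(5, 1, 2) term-by-term (mod 7).
  X**2 ↦ 1·25·1·1 = 25
  2*X*Y ↦ 2·5·1·1 = 10
  X*Z ↦ 1·5·1·2 = 10
  Y**2 ↦ 1·1·1·1 = 1
  -2*Z**2 ↦ -2·1·1·4 = -8
Sum: F(5, 1, 2) = (25) + (10) + (10) + (1) + (-8) = 38.
Reducing mod 7: 38 ≡ 3 (mod 7).
Since F(a, b, c) ≡ 3 ≠ 0 (mod 7), P does NOT lie on the curve.


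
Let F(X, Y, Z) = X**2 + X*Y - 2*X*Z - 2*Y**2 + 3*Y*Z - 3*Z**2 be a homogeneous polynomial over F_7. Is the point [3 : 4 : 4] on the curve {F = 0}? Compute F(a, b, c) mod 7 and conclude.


F(3,4,4) ≡ 0 (mod 7); P is on the curve.

Evaluate F(3, 4, 4) term-by-term (mod 7).
  X**2 ↦ 1·9·1·1 = 9
  X*Y ↦ 1·3·4·1 = 12
  -2*X*Z ↦ -2·3·1·4 = -24
  -2*Y**2 ↦ -2·1·16·1 = -32
  3*Y*Z ↦ 3·1·4·4 = 48
  -3*Z**2 ↦ -3·1·1·16 = -48
Sum: F(3, 4, 4) = (9) + (12) + (-24) + (-32) + (48) + (-48) = -35.
Reducing mod 7: -35 ≡ 0 (mod 7).
Since F(a, b, c) ≡ 0 (mod 7), P lies on the curve.


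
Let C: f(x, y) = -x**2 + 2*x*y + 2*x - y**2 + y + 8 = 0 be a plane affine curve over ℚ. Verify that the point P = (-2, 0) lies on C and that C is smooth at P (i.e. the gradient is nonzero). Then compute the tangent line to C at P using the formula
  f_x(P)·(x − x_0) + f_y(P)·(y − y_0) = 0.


Tangent line at P: 6*x - 3*y + 12 = 0.

Step 1: f(-2, 0) = 0, so P lies on C.
Step 2: partial derivatives
  f_x(x, y) = -2*x + 2*y + 2, f_y(x, y) = 2*x - 2*y + 1.
  f_x(P) = 6, f_y(P) = -3 (gradient nonzero, so P is smooth).
Step 3: tangent line at P: 6·(x − -2) + -3·(y − 0) = 0.
Expanding: 6*x - 3*y + 12 = 0.


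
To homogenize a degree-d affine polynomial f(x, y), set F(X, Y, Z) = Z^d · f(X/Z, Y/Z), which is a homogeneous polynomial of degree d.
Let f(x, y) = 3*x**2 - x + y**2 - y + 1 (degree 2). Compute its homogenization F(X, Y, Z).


F(X, Y, Z) = 3*X**2 - X*Z + Y**2 - Y*Z + Z**2

deg(f) = 2.
Substitute x = X/Z, y = Y/Z into f, then multiply by Z^2.
  monomial 3·x^2·y^0 ↦ 3·X^2·Y^0·Z^0.
  monomial -1·x^1·y^0 ↦ -1·X^1·Y^0·Z^1.
  monomial 1·x^0·y^2 ↦ 1·X^0·Y^2·Z^0.
  monomial -1·x^0·y^1 ↦ -1·X^0·Y^1·Z^1.
  monomial 1·x^0·y^0 ↦ 1·X^0·Y^0·Z^2.
Collecting: F(X, Y, Z) = 3*X**2 - X*Z + Y**2 - Y*Z + Z**2.


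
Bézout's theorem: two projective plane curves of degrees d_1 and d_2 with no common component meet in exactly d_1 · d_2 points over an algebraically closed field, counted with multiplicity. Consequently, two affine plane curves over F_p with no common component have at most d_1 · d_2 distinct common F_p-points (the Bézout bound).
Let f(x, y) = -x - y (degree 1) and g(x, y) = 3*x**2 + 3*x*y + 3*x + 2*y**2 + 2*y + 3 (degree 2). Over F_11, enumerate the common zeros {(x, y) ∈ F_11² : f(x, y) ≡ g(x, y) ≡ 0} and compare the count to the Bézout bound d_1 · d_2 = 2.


Common zeros: ∅; count = 0; Bézout bound = 2.

deg(f) = 1, deg(g) = 2, so Bézout bound = 2.
Scan x ∈ F_11. For each x, list the y ∈ F_11 with f(x, y) ≡ 0 and those with g(x, y) ≡ 0 (mod 11); the common zeros in that column are the intersection.
  x = 0: f ≡ 0 at y ∈ {0}; g ≡ 0 at y ∈ ∅; common: ∅.
  x = 1: f ≡ 0 at y ∈ {10}; g ≡ 0 at y ∈ ∅; common: ∅.
  x = 2: f ≡ 0 at y ∈ {9}; g ≡ 0 at y ∈ ∅; common: ∅.
  x = 3: f ≡ 0 at y ∈ {8}; g ≡ 0 at y ∈ ∅; common: ∅.
  x = 4: f ≡ 0 at y ∈ {7}; g ≡ 0 at y ∈ {2}; common: ∅.
  x = 5: f ≡ 0 at y ∈ {6}; g ≡ 0 at y ∈ ∅; common: ∅.
  x = 6: f ≡ 0 at y ∈ {5}; g ≡ 0 at y ∈ ∅; common: ∅.
  x = 7: f ≡ 0 at y ∈ {4}; g ≡ 0 at y ∈ ∅; common: ∅.
  x = 8: f ≡ 0 at y ∈ {3}; g ≡ 0 at y ∈ ∅; common: ∅.
  x = 9: f ≡ 0 at y ∈ {2}; g ≡ 0 at y ∈ ∅; common: ∅.
  x = 10: f ≡ 0 at y ∈ {1}; g ≡ 0 at y ∈ ∅; common: ∅.
Collecting: common zeros = ∅, so the count is 0.
Comparison with the Bézout bound: 0 ≤ 2 = deg(f)·deg(g), as expected for curves with no common component (the affine F_11-count falls short of the bound because intersections may lie at infinity, over extension fields, or carry multiplicity).


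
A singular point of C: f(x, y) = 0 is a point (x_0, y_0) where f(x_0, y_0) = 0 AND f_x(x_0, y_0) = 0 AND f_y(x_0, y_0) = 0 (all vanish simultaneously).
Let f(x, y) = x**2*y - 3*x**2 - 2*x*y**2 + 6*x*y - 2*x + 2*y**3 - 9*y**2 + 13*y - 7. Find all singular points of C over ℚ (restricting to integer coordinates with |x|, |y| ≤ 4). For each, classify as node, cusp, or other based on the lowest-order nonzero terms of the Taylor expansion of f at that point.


Singular points: {(1, 2)}; classification: node.

Compute partial derivatives:
  f_x = 2*x*y - 6*x - 2*y**2 + 6*y - 2.
  f_y = x**2 - 4*x*y + 6*x + 6*y**2 - 18*y + 13.
Scan x_0 ∈ {−4, ..., 4}. For each x_0, f_y(x_0, y) is a polynomial in y; find its integer roots y ∈ {−4, ..., 4}, then test f_x and f at those candidates.
  x = -4: f_y(-4, y) = 6*y**2 - 2*y + 5; no integer root y with |y| ≤ 4.
  x = -3: f_y(-3, y) = 6*y**2 - 6*y + 4; no integer root y with |y| ≤ 4.
  x = -2: f_y(-2, y) = 6*y**2 - 10*y + 5; no integer root y with |y| ≤ 4.
  x = -1: f_y(-1, y) = 6*y**2 - 14*y + 8; vanishes at y ∈ {1}. (-1, 1): f_x = 6 ≠ 0.
  x = 0: f_y(0, y) = 6*y**2 - 18*y + 13; no integer root y with |y| ≤ 4.
  x = 1: f_y(1, y) = 6*y**2 - 22*y + 20; vanishes at y ∈ {2}. (1, 2): f_x = 0, f = 0 — SINGULAR.
  x = 2: f_y(2, y) = 6*y**2 - 26*y + 29; no integer root y with |y| ≤ 4.
  x = 3: f_y(3, y) = 6*y**2 - 30*y + 40; no integer root y with |y| ≤ 4.
  x = 4: f_y(4, y) = 6*y**2 - 34*y + 53; no integer root y with |y| ≤ 4.
Only singular point on the grid: (1, 2).
Classify: substitute x = 1 + u, y = 2 + v and expand: f = u**2*v - u**2 - 2*u*v**2 + 2*v**3 + v**2.
No constant or linear terms (consistent with a singular point). Quadratic part: -u**2 + v**2. Cubic part: u**2*v - 2*u*v**2 + 2*v**3.
The quadratic part v**2 - u**2 = (v − u)(v + u) splits into two distinct linear factors, so there are two distinct tangent lines y − 2 = ±(x − 1) — this is a node (ordinary double point).
Classification: node.


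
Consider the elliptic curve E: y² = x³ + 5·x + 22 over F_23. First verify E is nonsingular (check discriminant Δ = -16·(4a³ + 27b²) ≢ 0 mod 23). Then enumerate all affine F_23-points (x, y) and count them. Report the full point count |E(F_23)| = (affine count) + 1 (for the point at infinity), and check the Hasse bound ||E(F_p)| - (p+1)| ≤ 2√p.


Affine points = {(3, 8), (3, 15), (7, 3), (7, 20), (12, 4), (12, 19), (16, 9), (16, 14), (17, 11), (17, 12), (20, 7), (20, 16), (21, 2), (21, 21), (22, 4), (22, 19)}; affine count = 16; |E(F_23)| = 17.

Discriminant check: Δ ∝ 4a³ + 27b² = 4·5³ + 27·22² = 4·125 + 27·484 ≡ 21 (mod 23). Nonzero ⇒ E is nonsingular.
For each x ∈ F_23, compute rhs = x³ + 5·x + 22 mod 23, then count y ∈ F_23 with y² ≡ rhs.
  x = 0: rhs = 22, matching y values: none (0 points).
  x = 1: rhs = 5, matching y values: none (0 points).
  x = 2: rhs = 17, matching y values: none (0 points).
  x = 3: rhs = 18, matching y values: 8, 15 (2 points).
  x = 4: rhs = 14, matching y values: none (0 points).
  x = 5: rhs = 11, matching y values: none (0 points).
  x = 6: rhs = 15, matching y values: none (0 points).
  x = 7: rhs = 9, matching y values: 3, 20 (2 points).
  x = 8: rhs = 22, matching y values: none (0 points).
  x = 9: rhs = 14, matching y values: none (0 points).
  x = 10: rhs = 14, matching y values: none (0 points).
  x = 11: rhs = 5, matching y values: none (0 points).
  x = 12: rhs = 16, matching y values: 4, 19 (2 points).
  x = 13: rhs = 7, matching y values: none (0 points).
  x = 14: rhs = 7, matching y values: none (0 points).
  x = 15: rhs = 22, matching y values: none (0 points).
  x = 16: rhs = 12, matching y values: 9, 14 (2 points).
  x = 17: rhs = 6, matching y values: 11, 12 (2 points).
  x = 18: rhs = 10, matching y values: none (0 points).
  x = 19: rhs = 7, matching y values: none (0 points).
  x = 20: rhs = 3, matching y values: 7, 16 (2 points).
  x = 21: rhs = 4, matching y values: 2, 21 (2 points).
  x = 22: rhs = 16, matching y values: 4, 19 (2 points).
Total affine count: 16.
Full point count |E(F_23)| = 16 + 1 = 17.
Hasse bound: |17 − (23+1)| = |-7| = 7 ≤ 2√23 ≈ 9.5917 ✓.


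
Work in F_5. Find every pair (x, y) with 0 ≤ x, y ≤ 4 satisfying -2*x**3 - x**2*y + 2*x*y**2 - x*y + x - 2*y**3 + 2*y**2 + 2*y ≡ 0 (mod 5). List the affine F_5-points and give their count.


Affine F_5-points: {(0, 0), (0, 3), (1, 4), (3, 1), (3, 2)}; count = 5.

For each of the 25 pairs (x, y) ∈ F_5², evaluate f(x, y) mod 5. Record the zeros.
  x = 0: [0↦0, 1↦2, 2↦1, 3↦0, 4↦2]  zeros at y ∈ {0, 3}
  x = 1: [0↦4, 1↦1, 2↦4, 3↦1, 4↦0]  zeros at y ∈ {4}
  x = 2: [0↦1, 1↦1, 2↦1, 3↦4, 4↦3]  zeros at y ∈ ∅
  x = 3: [0↦4, 1↦0, 2↦0, 3↦2, 4↦4]  zeros at y ∈ {1, 2}
  x = 4: [0↦1, 1↦1, 2↦4, 3↦3, 4↦1]  zeros at y ∈ ∅
Collecting zeros: affine points = {(0, 0), (0, 3), (1, 4), (3, 1), (3, 2)}.
Total count |C(F_5)_aff| = 5.


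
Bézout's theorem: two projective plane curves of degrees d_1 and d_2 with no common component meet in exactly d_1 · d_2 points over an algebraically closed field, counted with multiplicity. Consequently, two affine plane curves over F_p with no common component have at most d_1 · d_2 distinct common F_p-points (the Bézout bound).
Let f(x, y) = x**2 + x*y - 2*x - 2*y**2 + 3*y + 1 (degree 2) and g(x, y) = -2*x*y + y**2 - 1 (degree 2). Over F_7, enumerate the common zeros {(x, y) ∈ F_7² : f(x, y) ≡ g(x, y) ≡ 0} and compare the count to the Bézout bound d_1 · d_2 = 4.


Common zeros: {(6, 2)}; count = 1; Bézout bound = 4.

deg(f) = 2, deg(g) = 2, so Bézout bound = 4.
Scan x ∈ F_7. For each x, list the y ∈ F_7 with f(x, y) ≡ 0 and those with g(x, y) ≡ 0 (mod 7); the common zeros in that column are the intersection.
  x = 0: f ≡ 0 at y ∈ ∅; g ≡ 0 at y ∈ {1, 6}; common: ∅.
  x = 1: f ≡ 0 at y ∈ {0, 2}; g ≡ 0 at y ∈ {4, 5}; common: ∅.
  x = 2: f ≡ 0 at y ∈ ∅; g ≡ 0 at y ∈ ∅; common: ∅.
  x = 3: f ≡ 0 at y ∈ ∅; g ≡ 0 at y ∈ ∅; common: ∅.
  x = 4: f ≡ 0 at y ∈ {1, 6}; g ≡ 0 at y ∈ ∅; common: ∅.
  x = 5: f ≡ 0 at y ∈ ∅; g ≡ 0 at y ∈ ∅; common: ∅.
  x = 6: f ≡ 0 at y ∈ {2, 6}; g ≡ 0 at y ∈ {2, 3}; common: {2}.
Collecting: common zeros = {(6, 2)}, so the count is 1.
Comparison with the Bézout bound: 1 ≤ 4 = deg(f)·deg(g), as expected for curves with no common component (the affine F_7-count falls short of the bound because intersections may lie at infinity, over extension fields, or carry multiplicity).


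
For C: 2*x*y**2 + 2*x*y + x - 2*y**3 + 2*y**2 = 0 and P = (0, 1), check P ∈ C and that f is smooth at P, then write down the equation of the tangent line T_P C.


Tangent line at P: 5*x - 2*y + 2 = 0.

Step 1: f(0, 1) = 0, so P lies on C.
Step 2: partial derivatives
  f_x(x, y) = 2*y**2 + 2*y + 1, f_y(x, y) = 4*x*y + 2*x - 6*y**2 + 4*y.
  f_x(P) = 5, f_y(P) = -2 (gradient nonzero, so P is smooth).
Step 3: tangent line at P: 5·(x − 0) + -2·(y − 1) = 0.
Expanding: 5*x - 2*y + 2 = 0.


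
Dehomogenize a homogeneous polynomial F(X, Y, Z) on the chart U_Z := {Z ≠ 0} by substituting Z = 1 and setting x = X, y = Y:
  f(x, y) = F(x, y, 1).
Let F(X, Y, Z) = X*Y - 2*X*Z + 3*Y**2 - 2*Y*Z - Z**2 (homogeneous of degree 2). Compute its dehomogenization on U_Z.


f(x, y) = x*y - 2*x + 3*y**2 - 2*y - 1

On U_Z we set Z = 1. Each monomial c·X^i·Y^j·Z^k in F becomes c·x^i·y^j·1^k = c·x^i·y^j.
Substituting Z = 1: F(X, Y, 1) = x*y - 2*x + 3*y**2 - 2*y - 1.
Note: deg(f) ≤ deg(F) = 2; strict inequality happens when F is divisible by Z (lost terms).


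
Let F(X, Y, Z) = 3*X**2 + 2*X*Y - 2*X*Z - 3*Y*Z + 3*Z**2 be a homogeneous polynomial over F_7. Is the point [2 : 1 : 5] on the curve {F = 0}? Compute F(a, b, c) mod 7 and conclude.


F(2,1,5) ≡ 0 (mod 7); P is on the curve.

Evaluate F(2, 1, 5) term-by-term (mod 7).
  3*X**2 ↦ 3·4·1·1 = 12
  2*X*Y ↦ 2·2·1·1 = 4
  -2*X*Z ↦ -2·2·1·5 = -20
  -3*Y*Z ↦ -3·1·1·5 = -15
  3*Z**2 ↦ 3·1·1·25 = 75
Sum: F(2, 1, 5) = (12) + (4) + (-20) + (-15) + (75) = 56.
Reducing mod 7: 56 ≡ 0 (mod 7).
Since F(a, b, c) ≡ 0 (mod 7), P lies on the curve.


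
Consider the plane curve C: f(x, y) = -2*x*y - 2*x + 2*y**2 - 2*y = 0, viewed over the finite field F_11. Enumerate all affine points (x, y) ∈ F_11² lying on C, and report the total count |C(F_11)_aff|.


Affine F_11-points: {(0, 0), (0, 1), (5, 8), (5, 9), (7, 3), (7, 5), (8, 2), (8, 7), (9, 4), (9, 6)}; count = 10.

For each of the 121 pairs (x, y) ∈ F_11², evaluate f(x, y) mod 11. Record the zeros.
  x = 0: [0↦0, 1↦0, 2↦4, 3↦1, 4↦2, 5↦7, 6↦5, 7↦7, 8↦2, 9↦1, 10↦4]  zeros at y ∈ {0, 1}
  x = 1: [0↦9, 1↦7, 2↦9, 3↦4, 4↦3, 5↦6, 6↦2, 7↦2, 8↦6, 9↦3, 10↦4]  zeros at y ∈ ∅
  x = 2: [0↦7, 1↦3, 2↦3, 3↦7, 4↦4, 5↦5, 6↦10, 7↦8, 8↦10, 9↦5, 10↦4]  zeros at y ∈ ∅
  x = 3: [0↦5, 1↦10, 2↦8, 3↦10, 4↦5, 5↦4, 6↦7, 7↦3, 8↦3, 9↦7, 10↦4]  zeros at y ∈ ∅
  x = 4: [0↦3, 1↦6, 2↦2, 3↦2, 4↦6, 5↦3, 6↦4, 7↦9, 8↦7, 9↦9, 10↦4]  zeros at y ∈ ∅
  x = 5: [0↦1, 1↦2, 2↦7, 3↦5, 4↦7, 5↦2, 6↦1, 7↦4, 8↦0, 9↦0, 10↦4]  zeros at y ∈ {8, 9}
  x = 6: [0↦10, 1↦9, 2↦1, 3↦8, 4↦8, 5↦1, 6↦9, 7↦10, 8↦4, 9↦2, 10↦4]  zeros at y ∈ ∅
  x = 7: [0↦8, 1↦5, 2↦6, 3↦0, 4↦9, 5↦0, 6↦6, 7↦5, 8↦8, 9↦4, 10↦4]  zeros at y ∈ {3, 5}
  x = 8: [0↦6, 1↦1, 2↦0, 3↦3, 4↦10, 5↦10, 6↦3, 7↦0, 8↦1, 9↦6, 10↦4]  zeros at y ∈ {2, 7}
  x = 9: [0↦4, 1↦8, 2↦5, 3↦6, 4↦0, 5↦9, 6↦0, 7↦6, 8↦5, 9↦8, 10↦4]  zeros at y ∈ {4, 6}
  x = 10: [0↦2, 1↦4, 2↦10, 3↦9, 4↦1, 5↦8, 6↦8, 7↦1, 8↦9, 9↦10, 10↦4]  zeros at y ∈ ∅
Collecting zeros: affine points = {(0, 0), (0, 1), (5, 8), (5, 9), (7, 3), (7, 5), (8, 2), (8, 7), (9, 4), (9, 6)}.
Total count |C(F_11)_aff| = 10.


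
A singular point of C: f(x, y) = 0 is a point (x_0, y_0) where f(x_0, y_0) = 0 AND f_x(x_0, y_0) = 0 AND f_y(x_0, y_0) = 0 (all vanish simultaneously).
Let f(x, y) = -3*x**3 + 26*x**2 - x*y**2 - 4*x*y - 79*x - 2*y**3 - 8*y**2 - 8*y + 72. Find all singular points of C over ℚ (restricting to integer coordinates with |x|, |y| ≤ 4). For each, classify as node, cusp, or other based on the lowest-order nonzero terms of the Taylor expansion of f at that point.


Singular points: {(3, -2)}; classification: node.

Compute partial derivatives:
  f_x = -9*x**2 + 52*x - y**2 - 4*y - 79.
  f_y = -2*x*y - 4*x - 6*y**2 - 16*y - 8.
Scan x_0 ∈ {−4, ..., 4}. For each x_0, f_y(x_0, y) is a polynomial in y; find its integer roots y ∈ {−4, ..., 4}, then test f_x and f at those candidates.
  x = -4: f_y(-4, y) = -6*y**2 - 8*y + 8; vanishes at y ∈ {-2}. (-4, -2): f_x = -427 ≠ 0.
  x = -3: f_y(-3, y) = -6*y**2 - 10*y + 4; vanishes at y ∈ {-2}. (-3, -2): f_x = -312 ≠ 0.
  x = -2: f_y(-2, y) = -6*y**2 - 12*y; vanishes at y ∈ {-2, 0}. (-2, -2): f_x = -215 ≠ 0; (-2, 0): f_x = -219 ≠ 0.
  x = -1: f_y(-1, y) = -6*y**2 - 14*y - 4; vanishes at y ∈ {-2}. (-1, -2): f_x = -136 ≠ 0.
  x = 0: f_y(0, y) = -6*y**2 - 16*y - 8; vanishes at y ∈ {-2}. (0, -2): f_x = -75 ≠ 0.
  x = 1: f_y(1, y) = -6*y**2 - 18*y - 12; vanishes at y ∈ {-2, -1}. (1, -2): f_x = -32 ≠ 0; (1, -1): f_x = -33 ≠ 0.
  x = 2: f_y(2, y) = -6*y**2 - 20*y - 16; vanishes at y ∈ {-2}. (2, -2): f_x = -7 ≠ 0.
  x = 3: f_y(3, y) = -6*y**2 - 22*y - 20; vanishes at y ∈ {-2}. (3, -2): f_x = 0, f = 0 — SINGULAR.
  x = 4: f_y(4, y) = -6*y**2 - 24*y - 24; vanishes at y ∈ {-2}. (4, -2): f_x = -11 ≠ 0.
Only singular point on the grid: (3, -2).
Classify: substitute x = 3 + u, y = -2 + v and expand: f = -3*u**3 - u**2 - u*v**2 - 2*v**3 + v**2.
No constant or linear terms (consistent with a singular point). Quadratic part: -u**2 + v**2. Cubic part: -3*u**3 - u*v**2 - 2*v**3.
The quadratic part v**2 - u**2 = (v − u)(v + u) splits into two distinct linear factors, so there are two distinct tangent lines y − -2 = ±(x − 3) — this is a node (ordinary double point).
Classification: node.


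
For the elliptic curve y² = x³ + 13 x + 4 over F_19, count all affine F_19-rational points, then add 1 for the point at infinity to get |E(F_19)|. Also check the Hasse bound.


Affine points = {(0, 2), (0, 17), (2, 0), (4, 5), (4, 14), (5, 2), (5, 17), (7, 1), (7, 18), (12, 8), (12, 11), (14, 2), (14, 17), (18, 3), (18, 16)}; affine count = 15; |E(F_19)| = 16.

Discriminant check: Δ ∝ 4a³ + 27b² = 4·13³ + 27·4² = 4·2197 + 27·16 ≡ 5 (mod 19). Nonzero ⇒ E is nonsingular.
For each x ∈ F_19, compute rhs = x³ + 13·x + 4 mod 19, then count y ∈ F_19 with y² ≡ rhs.
  x = 0: rhs = 4, matching y values: 2, 17 (2 points).
  x = 1: rhs = 18, matching y values: none (0 points).
  x = 2: rhs = 0, matching y values: 0 (1 points).
  x = 3: rhs = 13, matching y values: none (0 points).
  x = 4: rhs = 6, matching y values: 5, 14 (2 points).
  x = 5: rhs = 4, matching y values: 2, 17 (2 points).
  x = 6: rhs = 13, matching y values: none (0 points).
  x = 7: rhs = 1, matching y values: 1, 18 (2 points).
  x = 8: rhs = 12, matching y values: none (0 points).
  x = 9: rhs = 14, matching y values: none (0 points).
  x = 10: rhs = 13, matching y values: none (0 points).
  x = 11: rhs = 15, matching y values: none (0 points).
  x = 12: rhs = 7, matching y values: 8, 11 (2 points).
  x = 13: rhs = 14, matching y values: none (0 points).
  x = 14: rhs = 4, matching y values: 2, 17 (2 points).
  x = 15: rhs = 2, matching y values: none (0 points).
  x = 16: rhs = 14, matching y values: none (0 points).
  x = 17: rhs = 8, matching y values: none (0 points).
  x = 18: rhs = 9, matching y values: 3, 16 (2 points).
Total affine count: 15.
Full point count |E(F_19)| = 15 + 1 = 16.
Hasse bound: |16 − (19+1)| = |-4| = 4 ≤ 2√19 ≈ 8.7178 ✓.


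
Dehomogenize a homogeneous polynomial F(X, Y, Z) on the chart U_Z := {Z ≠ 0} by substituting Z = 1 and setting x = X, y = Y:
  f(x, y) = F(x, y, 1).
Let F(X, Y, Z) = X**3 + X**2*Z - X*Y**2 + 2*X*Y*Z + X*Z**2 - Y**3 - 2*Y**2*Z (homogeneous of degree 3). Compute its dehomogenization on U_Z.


f(x, y) = x**3 + x**2 - x*y**2 + 2*x*y + x - y**3 - 2*y**2

On U_Z we set Z = 1. Each monomial c·X^i·Y^j·Z^k in F becomes c·x^i·y^j·1^k = c·x^i·y^j.
Substituting Z = 1: F(X, Y, 1) = x**3 + x**2 - x*y**2 + 2*x*y + x - y**3 - 2*y**2.
Note: deg(f) ≤ deg(F) = 3; strict inequality happens when F is divisible by Z (lost terms).


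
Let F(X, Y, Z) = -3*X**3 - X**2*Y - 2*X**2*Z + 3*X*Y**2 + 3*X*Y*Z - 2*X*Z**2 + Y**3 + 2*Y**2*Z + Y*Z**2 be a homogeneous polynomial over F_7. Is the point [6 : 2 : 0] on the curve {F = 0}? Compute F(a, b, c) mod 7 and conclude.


F(6,2,0) ≡ 4 (mod 7); P is NOT on the curve.

Evaluate F(6, 2, 0) term-by-term (mod 7).
  -3*X**3 ↦ -3·216·1·1 = -648
  -X**2*Y ↦ -1·36·2·1 = -72
  -2*X**2*Z ↦ -2·36·1·0 = 0
  3*X*Y**2 ↦ 3·6·4·1 = 72
  3*X*Y*Z ↦ 3·6·2·0 = 0
  -2*X*Z**2 ↦ -2·6·1·0 = 0
  Y**3 ↦ 1·1·8·1 = 8
  2*Y**2*Z ↦ 2·1·4·0 = 0
  Y*Z**2 ↦ 1·1·2·0 = 0
Sum: F(6, 2, 0) = (-648) + (-72) + (0) + (72) + (0) + (0) + (8) + (0) + (0) = -640.
Reducing mod 7: -640 ≡ 4 (mod 7).
Since F(a, b, c) ≡ 4 ≠ 0 (mod 7), P does NOT lie on the curve.


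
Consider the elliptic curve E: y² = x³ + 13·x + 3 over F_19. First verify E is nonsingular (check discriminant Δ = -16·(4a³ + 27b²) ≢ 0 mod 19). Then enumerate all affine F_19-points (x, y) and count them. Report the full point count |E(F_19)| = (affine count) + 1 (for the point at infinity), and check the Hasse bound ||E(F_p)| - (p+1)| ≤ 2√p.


Affine points = {(1, 6), (1, 13), (4, 9), (4, 10), (7, 0), (8, 7), (8, 12), (12, 5), (12, 14), (15, 1), (15, 18), (17, 8), (17, 11)}; affine count = 13; |E(F_19)| = 14.

Discriminant check: Δ ∝ 4a³ + 27b² = 4·13³ + 27·3² = 4·2197 + 27·9 ≡ 6 (mod 19). Nonzero ⇒ E is nonsingular.
For each x ∈ F_19, compute rhs = x³ + 13·x + 3 mod 19, then count y ∈ F_19 with y² ≡ rhs.
  x = 0: rhs = 3, matching y values: none (0 points).
  x = 1: rhs = 17, matching y values: 6, 13 (2 points).
  x = 2: rhs = 18, matching y values: none (0 points).
  x = 3: rhs = 12, matching y values: none (0 points).
  x = 4: rhs = 5, matching y values: 9, 10 (2 points).
  x = 5: rhs = 3, matching y values: none (0 points).
  x = 6: rhs = 12, matching y values: none (0 points).
  x = 7: rhs = 0, matching y values: 0 (1 points).
  x = 8: rhs = 11, matching y values: 7, 12 (2 points).
  x = 9: rhs = 13, matching y values: none (0 points).
  x = 10: rhs = 12, matching y values: none (0 points).
  x = 11: rhs = 14, matching y values: none (0 points).
  x = 12: rhs = 6, matching y values: 5, 14 (2 points).
  x = 13: rhs = 13, matching y values: none (0 points).
  x = 14: rhs = 3, matching y values: none (0 points).
  x = 15: rhs = 1, matching y values: 1, 18 (2 points).
  x = 16: rhs = 13, matching y values: none (0 points).
  x = 17: rhs = 7, matching y values: 8, 11 (2 points).
  x = 18: rhs = 8, matching y values: none (0 points).
Total affine count: 13.
Full point count |E(F_19)| = 13 + 1 = 14.
Hasse bound: |14 − (19+1)| = |-6| = 6 ≤ 2√19 ≈ 8.7178 ✓.


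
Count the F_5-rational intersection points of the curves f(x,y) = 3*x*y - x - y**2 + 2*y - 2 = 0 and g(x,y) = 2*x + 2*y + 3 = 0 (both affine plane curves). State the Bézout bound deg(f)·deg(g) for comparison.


Common zeros: ∅; count = 0; Bézout bound = 2.

deg(f) = 2, deg(g) = 1, so Bézout bound = 2.
Scan x ∈ F_5. For each x, list the y ∈ F_5 with f(x, y) ≡ 0 and those with g(x, y) ≡ 0 (mod 5); the common zeros in that column are the intersection.
  x = 0: f ≡ 0 at y ∈ {3, 4}; g ≡ 0 at y ∈ {1}; common: ∅.
  x = 1: f ≡ 0 at y ∈ ∅; g ≡ 0 at y ∈ {0}; common: ∅.
  x = 2: f ≡ 0 at y ∈ ∅; g ≡ 0 at y ∈ {4}; common: ∅.
  x = 3: f ≡ 0 at y ∈ {0, 1}; g ≡ 0 at y ∈ {3}; common: ∅.
  x = 4: f ≡ 0 at y ∈ ∅; g ≡ 0 at y ∈ {2}; common: ∅.
Collecting: common zeros = ∅, so the count is 0.
Comparison with the Bézout bound: 0 ≤ 2 = deg(f)·deg(g), as expected for curves with no common component (the affine F_5-count falls short of the bound because intersections may lie at infinity, over extension fields, or carry multiplicity).


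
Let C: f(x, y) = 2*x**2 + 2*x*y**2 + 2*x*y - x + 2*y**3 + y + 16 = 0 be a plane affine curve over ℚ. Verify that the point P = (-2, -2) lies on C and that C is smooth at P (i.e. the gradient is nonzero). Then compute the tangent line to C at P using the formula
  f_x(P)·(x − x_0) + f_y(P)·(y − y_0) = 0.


Tangent line at P: -5*x + 37*y + 64 = 0.

Step 1: f(-2, -2) = 0, so P lies on C.
Step 2: partial derivatives
  f_x(x, y) = 4*x + 2*y**2 + 2*y - 1, f_y(x, y) = 4*x*y + 2*x + 6*y**2 + 1.
  f_x(P) = -5, f_y(P) = 37 (gradient nonzero, so P is smooth).
Step 3: tangent line at P: -5·(x − -2) + 37·(y − -2) = 0.
Expanding: -5*x + 37*y + 64 = 0.


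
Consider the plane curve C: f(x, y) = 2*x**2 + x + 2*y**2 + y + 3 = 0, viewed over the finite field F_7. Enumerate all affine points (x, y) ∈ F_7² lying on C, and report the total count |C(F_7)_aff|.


Affine F_7-points: {(1, 4), (1, 6), (2, 4), (2, 6), (4, 1), (4, 2), (6, 1), (6, 2)}; count = 8.

For each of the 49 pairs (x, y) ∈ F_7², evaluate f(x, y) mod 7. Record the zeros.
  x = 0: [0↦3, 1↦6, 2↦6, 3↦3, 4↦4, 5↦2, 6↦4]  zeros at y ∈ ∅
  x = 1: [0↦6, 1↦2, 2↦2, 3↦6, 4↦0, 5↦5, 6↦0]  zeros at y ∈ {4, 6}
  x = 2: [0↦6, 1↦2, 2↦2, 3↦6, 4↦0, 5↦5, 6↦0]  zeros at y ∈ {4, 6}
  x = 3: [0↦3, 1↦6, 2↦6, 3↦3, 4↦4, 5↦2, 6↦4]  zeros at y ∈ ∅
  x = 4: [0↦4, 1↦0, 2↦0, 3↦4, 4↦5, 5↦3, 6↦5]  zeros at y ∈ {1, 2}
  x = 5: [0↦2, 1↦5, 2↦5, 3↦2, 4↦3, 5↦1, 6↦3]  zeros at y ∈ ∅
  x = 6: [0↦4, 1↦0, 2↦0, 3↦4, 4↦5, 5↦3, 6↦5]  zeros at y ∈ {1, 2}
Collecting zeros: affine points = {(1, 4), (1, 6), (2, 4), (2, 6), (4, 1), (4, 2), (6, 1), (6, 2)}.
Total count |C(F_7)_aff| = 8.


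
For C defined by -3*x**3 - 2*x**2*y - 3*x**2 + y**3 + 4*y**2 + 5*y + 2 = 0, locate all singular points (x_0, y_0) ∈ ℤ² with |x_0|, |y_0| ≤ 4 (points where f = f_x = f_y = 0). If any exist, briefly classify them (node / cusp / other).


Singular points: {(0, -1)}; classification: node.

Compute partial derivatives:
  f_x = -9*x**2 - 4*x*y - 6*x.
  f_y = -2*x**2 + 3*y**2 + 8*y + 5.
Scan x_0 ∈ {−4, ..., 4}. For each x_0, f_y(x_0, y) is a polynomial in y; find its integer roots y ∈ {−4, ..., 4}, then test f_x and f at those candidates.
  x = -4: f_y(-4, y) = 3*y**2 + 8*y - 27; no integer root y with |y| ≤ 4.
  x = -3: f_y(-3, y) = 3*y**2 + 8*y - 13; no integer root y with |y| ≤ 4.
  x = -2: f_y(-2, y) = 3*y**2 + 8*y - 3; vanishes at y ∈ {-3}. (-2, -3): f_x = -48 ≠ 0.
  x = -1: f_y(-1, y) = 3*y**2 + 8*y + 3; no integer root y with |y| ≤ 4.
  x = 0: f_y(0, y) = 3*y**2 + 8*y + 5; vanishes at y ∈ {-1}. (0, -1): f_x = 0, f = 0 — SINGULAR.
  x = 1: f_y(1, y) = 3*y**2 + 8*y + 3; no integer root y with |y| ≤ 4.
  x = 2: f_y(2, y) = 3*y**2 + 8*y - 3; vanishes at y ∈ {-3}. (2, -3): f_x = -24 ≠ 0.
  x = 3: f_y(3, y) = 3*y**2 + 8*y - 13; no integer root y with |y| ≤ 4.
  x = 4: f_y(4, y) = 3*y**2 + 8*y - 27; no integer root y with |y| ≤ 4.
Only singular point on the grid: (0, -1).
Classify: substitute x = 0 + u, y = -1 + v and expand: f = -3*u**3 - 2*u**2*v - u**2 + v**3 + v**2.
No constant or linear terms (consistent with a singular point). Quadratic part: -u**2 + v**2. Cubic part: -3*u**3 - 2*u**2*v + v**3.
The quadratic part v**2 - u**2 = (v − u)(v + u) splits into two distinct linear factors, so there are two distinct tangent lines y − -1 = ±(x − 0) — this is a node (ordinary double point).
Classification: node.


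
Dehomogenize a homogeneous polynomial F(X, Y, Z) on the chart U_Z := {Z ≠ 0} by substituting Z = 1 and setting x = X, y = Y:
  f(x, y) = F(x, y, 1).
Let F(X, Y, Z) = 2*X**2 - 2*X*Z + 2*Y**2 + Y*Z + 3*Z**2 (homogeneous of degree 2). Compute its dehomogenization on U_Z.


f(x, y) = 2*x**2 - 2*x + 2*y**2 + y + 3

On U_Z we set Z = 1. Each monomial c·X^i·Y^j·Z^k in F becomes c·x^i·y^j·1^k = c·x^i·y^j.
Substituting Z = 1: F(X, Y, 1) = 2*x**2 - 2*x + 2*y**2 + y + 3.
Note: deg(f) ≤ deg(F) = 2; strict inequality happens when F is divisible by Z (lost terms).


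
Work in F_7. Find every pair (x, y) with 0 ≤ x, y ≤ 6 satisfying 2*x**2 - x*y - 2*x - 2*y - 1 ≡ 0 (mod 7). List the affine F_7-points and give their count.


Affine F_7-points: {(0, 3), (1, 2), (2, 6), (3, 5), (4, 5), (6, 3)}; count = 6.

For each of the 49 pairs (x, y) ∈ F_7², evaluate f(x, y) mod 7. Record the zeros.
  x = 0: [0↦6, 1↦4, 2↦2, 3↦0, 4↦5, 5↦3, 6↦1]  zeros at y ∈ {3}
  x = 1: [0↦6, 1↦3, 2↦0, 3↦4, 4↦1, 5↦5, 6↦2]  zeros at y ∈ {2}
  x = 2: [0↦3, 1↦6, 2↦2, 3↦5, 4↦1, 5↦4, 6↦0]  zeros at y ∈ {6}
  x = 3: [0↦4, 1↦6, 2↦1, 3↦3, 4↦5, 5↦0, 6↦2]  zeros at y ∈ {5}
  x = 4: [0↦2, 1↦3, 2↦4, 3↦5, 4↦6, 5↦0, 6↦1]  zeros at y ∈ {5}
  x = 5: [0↦4, 1↦4, 2↦4, 3↦4, 4↦4, 5↦4, 6↦4]  zeros at y ∈ ∅
  x = 6: [0↦3, 1↦2, 2↦1, 3↦0, 4↦6, 5↦5, 6↦4]  zeros at y ∈ {3}
Collecting zeros: affine points = {(0, 3), (1, 2), (2, 6), (3, 5), (4, 5), (6, 3)}.
Total count |C(F_7)_aff| = 6.


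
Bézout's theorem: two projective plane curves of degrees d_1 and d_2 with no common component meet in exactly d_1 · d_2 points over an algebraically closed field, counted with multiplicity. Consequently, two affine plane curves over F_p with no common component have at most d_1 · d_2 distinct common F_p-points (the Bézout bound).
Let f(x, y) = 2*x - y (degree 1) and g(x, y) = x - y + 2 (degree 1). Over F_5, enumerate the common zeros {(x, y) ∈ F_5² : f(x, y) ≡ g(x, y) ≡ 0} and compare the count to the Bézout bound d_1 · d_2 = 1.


Common zeros: {(2, 4)}; count = 1; Bézout bound = 1.

deg(f) = 1, deg(g) = 1, so Bézout bound = 1.
Scan x ∈ F_5. For each x, list the y ∈ F_5 with f(x, y) ≡ 0 and those with g(x, y) ≡ 0 (mod 5); the common zeros in that column are the intersection.
  x = 0: f ≡ 0 at y ∈ {0}; g ≡ 0 at y ∈ {2}; common: ∅.
  x = 1: f ≡ 0 at y ∈ {2}; g ≡ 0 at y ∈ {3}; common: ∅.
  x = 2: f ≡ 0 at y ∈ {4}; g ≡ 0 at y ∈ {4}; common: {4}.
  x = 3: f ≡ 0 at y ∈ {1}; g ≡ 0 at y ∈ {0}; common: ∅.
  x = 4: f ≡ 0 at y ∈ {3}; g ≡ 0 at y ∈ {1}; common: ∅.
Collecting: common zeros = {(2, 4)}, so the count is 1.
Comparison with the Bézout bound: 1 ≤ 1 = deg(f)·deg(g), as expected for curves with no common component (the bound is attained).


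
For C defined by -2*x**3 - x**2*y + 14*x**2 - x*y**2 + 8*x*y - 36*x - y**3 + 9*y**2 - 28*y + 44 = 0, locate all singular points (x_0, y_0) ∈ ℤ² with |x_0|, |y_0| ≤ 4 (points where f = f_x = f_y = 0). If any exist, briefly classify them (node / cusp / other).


Singular points: {(2, 2)}; classification: cusp.

Compute partial derivatives:
  f_x = -6*x**2 - 2*x*y + 28*x - y**2 + 8*y - 36.
  f_y = -x**2 - 2*x*y + 8*x - 3*y**2 + 18*y - 28.
Scan x_0 ∈ {−4, ..., 4}. For each x_0, f_y(x_0, y) is a polynomial in y; find its integer roots y ∈ {−4, ..., 4}, then test f_x and f at those candidates.
  x = -4: f_y(-4, y) = -3*y**2 + 26*y - 76; no integer root y with |y| ≤ 4.
  x = -3: f_y(-3, y) = -3*y**2 + 24*y - 61; no integer root y with |y| ≤ 4.
  x = -2: f_y(-2, y) = -3*y**2 + 22*y - 48; no integer root y with |y| ≤ 4.
  x = -1: f_y(-1, y) = -3*y**2 + 20*y - 37; no integer root y with |y| ≤ 4.
  x = 0: f_y(0, y) = -3*y**2 + 18*y - 28; no integer root y with |y| ≤ 4.
  x = 1: f_y(1, y) = -3*y**2 + 16*y - 21; vanishes at y ∈ {3}. (1, 3): f_x = -5 ≠ 0.
  x = 2: f_y(2, y) = -3*y**2 + 14*y - 16; vanishes at y ∈ {2}. (2, 2): f_x = 0, f = 0 — SINGULAR.
  x = 3: f_y(3, y) = -3*y**2 + 12*y - 13; no integer root y with |y| ≤ 4.
  x = 4: f_y(4, y) = -3*y**2 + 10*y - 12; no integer root y with |y| ≤ 4.
Only singular point on the grid: (2, 2).
Classify: substitute x = 2 + u, y = 2 + v and expand: f = -2*u**3 - u**2*v - u*v**2 - v**3 + v**2.
No constant or linear terms (consistent with a singular point). Quadratic part: v**2. Cubic part: -2*u**3 - u**2*v - u*v**2 - v**3.
The quadratic part v**2 is a perfect square, so there is a single (double) tangent line v = 0, i.e. y = 2. Restricting the cubic part to that line (v = 0) leaves -2*u**3 ≠ 0, so f is not divisible by v and the branch is v² ≈ 2*u**3 to lowest order — this is a cusp.
Classification: cusp.


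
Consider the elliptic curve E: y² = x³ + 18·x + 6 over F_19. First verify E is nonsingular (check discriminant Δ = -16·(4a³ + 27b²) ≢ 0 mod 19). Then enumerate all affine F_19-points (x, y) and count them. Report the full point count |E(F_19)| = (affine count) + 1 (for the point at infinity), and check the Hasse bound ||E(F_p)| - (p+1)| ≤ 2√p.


Affine points = {(0, 5), (0, 14), (1, 5), (1, 14), (3, 7), (3, 12), (4, 3), (4, 16), (6, 8), (6, 11), (7, 0), (8, 4), (8, 15), (9, 2), (9, 17), (13, 9), (13, 10), (14, 0), (16, 1), (16, 18), (17, 0), (18, 5), (18, 14)}; affine count = 23; |E(F_19)| = 24.

Discriminant check: Δ ∝ 4a³ + 27b² = 4·18³ + 27·6² = 4·5832 + 27·36 ≡ 18 (mod 19). Nonzero ⇒ E is nonsingular.
For each x ∈ F_19, compute rhs = x³ + 18·x + 6 mod 19, then count y ∈ F_19 with y² ≡ rhs.
  x = 0: rhs = 6, matching y values: 5, 14 (2 points).
  x = 1: rhs = 6, matching y values: 5, 14 (2 points).
  x = 2: rhs = 12, matching y values: none (0 points).
  x = 3: rhs = 11, matching y values: 7, 12 (2 points).
  x = 4: rhs = 9, matching y values: 3, 16 (2 points).
  x = 5: rhs = 12, matching y values: none (0 points).
  x = 6: rhs = 7, matching y values: 8, 11 (2 points).
  x = 7: rhs = 0, matching y values: 0 (1 points).
  x = 8: rhs = 16, matching y values: 4, 15 (2 points).
  x = 9: rhs = 4, matching y values: 2, 17 (2 points).
  x = 10: rhs = 8, matching y values: none (0 points).
  x = 11: rhs = 15, matching y values: none (0 points).
  x = 12: rhs = 12, matching y values: none (0 points).
  x = 13: rhs = 5, matching y values: 9, 10 (2 points).
  x = 14: rhs = 0, matching y values: 0 (1 points).
  x = 15: rhs = 3, matching y values: none (0 points).
  x = 16: rhs = 1, matching y values: 1, 18 (2 points).
  x = 17: rhs = 0, matching y values: 0 (1 points).
  x = 18: rhs = 6, matching y values: 5, 14 (2 points).
Total affine count: 23.
Full point count |E(F_19)| = 23 + 1 = 24.
Hasse bound: |24 − (19+1)| = |4| = 4 ≤ 2√19 ≈ 8.7178 ✓.


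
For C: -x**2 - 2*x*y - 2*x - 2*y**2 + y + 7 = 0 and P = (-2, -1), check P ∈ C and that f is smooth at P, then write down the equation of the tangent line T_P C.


Tangent line at P: 4*x + 9*y + 17 = 0.

Step 1: f(-2, -1) = 0, so P lies on C.
Step 2: partial derivatives
  f_x(x, y) = -2*x - 2*y - 2, f_y(x, y) = -2*x - 4*y + 1.
  f_x(P) = 4, f_y(P) = 9 (gradient nonzero, so P is smooth).
Step 3: tangent line at P: 4·(x − -2) + 9·(y − -1) = 0.
Expanding: 4*x + 9*y + 17 = 0.


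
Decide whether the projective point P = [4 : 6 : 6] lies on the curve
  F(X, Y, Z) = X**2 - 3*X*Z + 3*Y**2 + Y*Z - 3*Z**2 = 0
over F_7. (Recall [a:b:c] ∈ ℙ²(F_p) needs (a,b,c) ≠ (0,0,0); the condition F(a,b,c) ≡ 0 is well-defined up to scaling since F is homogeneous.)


F(4,6,6) ≡ 1 (mod 7); P is NOT on the curve.

Evaluate F(4, 6, 6) term-by-term (mod 7).
  X**2 ↦ 1·16·1·1 = 16
  -3*X*Z ↦ -3·4·1·6 = -72
  3*Y**2 ↦ 3·1·36·1 = 108
  Y*Z ↦ 1·1·6·6 = 36
  -3*Z**2 ↦ -3·1·1·36 = -108
Sum: F(4, 6, 6) = (16) + (-72) + (108) + (36) + (-108) = -20.
Reducing mod 7: -20 ≡ 1 (mod 7).
Since F(a, b, c) ≡ 1 ≠ 0 (mod 7), P does NOT lie on the curve.


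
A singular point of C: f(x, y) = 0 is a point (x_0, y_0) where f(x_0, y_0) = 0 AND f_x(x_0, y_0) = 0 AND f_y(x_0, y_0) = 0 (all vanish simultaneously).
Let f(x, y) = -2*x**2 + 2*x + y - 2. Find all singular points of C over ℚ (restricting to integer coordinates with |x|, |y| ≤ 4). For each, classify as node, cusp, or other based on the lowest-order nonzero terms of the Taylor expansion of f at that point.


No singular points in the scanned grid; C is smooth there.

Compute partial derivatives:
  f_x = 2 - 4*x.
  f_y = 1.
f_y = 1 is a nonzero constant, so f_y never vanishes: no point (x, y) can satisfy f = f_x = f_y = 0. In particular no (x, y) ∈ {−4, ..., 4}² is singular; the curve is smooth.
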